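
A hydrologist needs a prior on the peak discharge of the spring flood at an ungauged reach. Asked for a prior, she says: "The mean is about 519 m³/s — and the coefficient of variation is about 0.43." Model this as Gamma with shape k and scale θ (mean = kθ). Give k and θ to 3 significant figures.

For Gamma(k, scale θ): mean = kθ, variance = kθ², so CV = 1/√k.
CV = 0.43, hence k = 1/CV² = 5.41.
Then θ = mean/k = 519/5.41 = 96.

k ≈ 5.41, θ ≈ 96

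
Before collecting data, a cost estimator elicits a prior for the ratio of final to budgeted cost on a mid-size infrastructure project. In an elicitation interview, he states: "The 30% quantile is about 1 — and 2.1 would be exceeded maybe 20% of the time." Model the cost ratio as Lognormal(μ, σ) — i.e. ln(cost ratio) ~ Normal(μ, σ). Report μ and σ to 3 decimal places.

If T ~ Lognormal(μ,σ) then ln T ~ Normal(μ,σ), so the p-quantile of ln T is μ + z_p·σ.
ln(1) = 0 and ln(2.1) = 0.7419; z_{0.3} = -0.5244, z_{0.8} = 0.8416.
σ = (0.7419 − 0)/(0.8416 − (-0.5244)) = 0.543.
μ = 0 − (-0.5244)·0.543 = 0.285.

μ ≈ 0.285, σ ≈ 0.543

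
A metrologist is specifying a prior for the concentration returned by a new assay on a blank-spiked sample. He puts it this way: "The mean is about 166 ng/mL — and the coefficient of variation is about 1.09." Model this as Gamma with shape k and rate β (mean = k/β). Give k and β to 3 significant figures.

k ≈ 0.842, β ≈ 0.00507

For Gamma(k, rate β): mean = k/β, variance = k/β², so CV = 1/√k.
CV = 1.09, hence k = 1/CV² = 0.842.
Then β = k/mean = 0.842/166 = 0.00507.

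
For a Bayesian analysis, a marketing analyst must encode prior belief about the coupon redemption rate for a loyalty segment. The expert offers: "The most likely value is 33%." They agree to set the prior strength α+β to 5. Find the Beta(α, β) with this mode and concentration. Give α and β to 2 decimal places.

α = 1.99, β = 3.01

For α,β > 1 the Beta mode is (α−1)/(α+β−2). With α+β = 5, the mode is (α−1)/3.
Set (α−1)/3 = 0.33 → α = 1 + 0.33·3 = 1.99.
β = 5 − α = 3.01.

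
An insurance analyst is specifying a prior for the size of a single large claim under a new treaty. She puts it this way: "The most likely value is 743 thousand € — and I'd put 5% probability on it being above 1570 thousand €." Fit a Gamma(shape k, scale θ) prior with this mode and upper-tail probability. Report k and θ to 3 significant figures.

k ≈ 5.93, θ ≈ 151

Gamma(k,θ) with k>1 has mode (k−1)θ, so θ = 743/(k−1).
Need P(X < 1570) = 0.95 with θ tied to k this way. Start at k = 2, θ = 743: P(X<1570) ≈ 0.624.
Too low — raise k to concentrate. Iterating converges to k ≈ 5.93.
Then θ = 743/(5.93−1) ≈ 151.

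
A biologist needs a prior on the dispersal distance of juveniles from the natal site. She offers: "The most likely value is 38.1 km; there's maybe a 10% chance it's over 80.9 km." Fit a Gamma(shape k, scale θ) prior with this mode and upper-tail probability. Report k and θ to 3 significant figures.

Gamma(k,θ) with k>1 has mode (k−1)θ, so θ = 38.1/(k−1).
Need P(X < 80.9) = 0.9 with θ tied to k this way. Start at k = 2, θ = 38.1: P(X<80.9) ≈ 0.626.
Too low — raise k to concentrate. Iterating converges to k ≈ 4.39.
Then θ = 38.1/(4.39−1) ≈ 11.2.

k ≈ 4.39, θ ≈ 11.2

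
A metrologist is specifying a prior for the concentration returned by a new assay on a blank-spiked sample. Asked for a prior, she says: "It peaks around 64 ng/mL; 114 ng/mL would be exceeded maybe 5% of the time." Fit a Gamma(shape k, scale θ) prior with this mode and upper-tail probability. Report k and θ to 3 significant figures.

k ≈ 9.36, θ ≈ 7.65

Gamma(k,θ) with k>1 has mode (k−1)θ, so θ = 64/(k−1).
Need P(X < 114) = 0.95 with θ tied to k this way. Start at k = 2, θ = 64: P(X<114) ≈ 0.532.
Too low — raise k to concentrate. Iterating converges to k ≈ 9.36.
Then θ = 64/(9.36−1) ≈ 7.65.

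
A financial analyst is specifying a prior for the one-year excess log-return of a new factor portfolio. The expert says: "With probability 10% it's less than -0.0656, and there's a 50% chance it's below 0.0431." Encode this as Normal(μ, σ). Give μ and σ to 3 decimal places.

For Normal(μ,σ), the p-quantile is μ + z_p·σ. Here z_{0.1} = -1.282, z_{0.5} = 0.
So -0.0656 = μ − 1.282σ and 0.0431 = μ + 0σ.
Subtracting: σ = (0.0431 − -0.0656)/(0 − (-1.282)) = 0.085.
Then μ = -0.0656 − (-1.282)·0.085 = 0.043.

μ = 0.043, σ = 0.085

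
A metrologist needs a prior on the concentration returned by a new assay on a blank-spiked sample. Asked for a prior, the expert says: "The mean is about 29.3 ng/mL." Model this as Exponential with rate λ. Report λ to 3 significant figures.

λ ≈ 0.0341

Exponential mean = 1/λ, so λ = 1/29.3 = 0.0341.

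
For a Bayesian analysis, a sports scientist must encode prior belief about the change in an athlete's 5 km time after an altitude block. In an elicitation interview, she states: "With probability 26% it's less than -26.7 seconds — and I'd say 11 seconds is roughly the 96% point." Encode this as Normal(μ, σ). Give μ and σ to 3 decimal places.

μ = -16.569, σ = 15.747

The p-quantile of Normal(μ,σ) is μ + z_p·σ, with z_{0.26} = -0.6433 and z_{0.96} = 1.751.
Eliminate σ: μ = (z₂·x₁ − z₁·x₂)/(z₂ − z₁) = (1.751·-26.7 − (-0.6433)·11)/2.394 = -16.569.
Then σ = (x₂ − x₁)/(z₂ − z₁) = (11 − -26.7)/2.394 = 15.747.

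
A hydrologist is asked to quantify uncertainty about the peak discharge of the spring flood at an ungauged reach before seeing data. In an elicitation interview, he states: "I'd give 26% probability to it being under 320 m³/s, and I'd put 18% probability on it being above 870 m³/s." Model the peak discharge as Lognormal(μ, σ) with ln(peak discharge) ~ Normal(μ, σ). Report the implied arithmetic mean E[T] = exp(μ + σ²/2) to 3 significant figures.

If T ~ Lognormal(μ,σ) then ln T ~ Normal(μ,σ), so the p-quantile of ln T is μ + z_p·σ.
ln(320) = 5.768 and ln(870) = 6.768; z_{0.26} = -0.6433, z_{0.82} = 0.9154.
σ = (6.768 − 5.768)/(0.9154 − (-0.6433)) = 0.642.
μ = 5.768 − (-0.6433)·0.642 = 6.181.
E[T] = exp(μ + σ²/2) = exp(6.181 + 0.2059) = 594 m³/s.

E[T] ≈ 594 m³/s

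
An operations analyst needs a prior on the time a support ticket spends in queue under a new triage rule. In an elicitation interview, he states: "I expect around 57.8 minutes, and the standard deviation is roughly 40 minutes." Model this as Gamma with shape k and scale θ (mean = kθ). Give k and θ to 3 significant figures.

k ≈ 2.09, θ ≈ 27.7

For Gamma(k, scale θ): mean = kθ, variance = kθ², so CV = 1/√k.
CV = SD/mean = 40/57.8 = 0.692, hence k = 1/CV² = 2.09.
Then θ = mean/k = 57.8/2.09 = 27.7.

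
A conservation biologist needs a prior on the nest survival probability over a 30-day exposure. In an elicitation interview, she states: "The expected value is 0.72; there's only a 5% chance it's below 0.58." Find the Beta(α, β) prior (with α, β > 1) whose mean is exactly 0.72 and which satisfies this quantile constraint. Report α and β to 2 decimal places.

With mean 0.72 fixed, write α = 0.72s, β = 0.28s where s = α+β.
Need P(θ < 0.58) = 0.05 under Beta(0.72s, 0.28s). Normal approximation: (q−m)/√(m(1−m)/s) ≈ z_{0.05} = -1.64, so s ≈ 0.72·0.28·(-1.64)²/(0.58−0.72)² = 27.8.
At s = 27.8: P(θ<0.58) ≈ 0.057. Adjusting to match 0.05 gives s ≈ 30.36.
So α = 0.72·30.36 ≈ 21.86, β = 0.28·30.36 ≈ 8.50.

α ≈ 21.86, β ≈ 8.50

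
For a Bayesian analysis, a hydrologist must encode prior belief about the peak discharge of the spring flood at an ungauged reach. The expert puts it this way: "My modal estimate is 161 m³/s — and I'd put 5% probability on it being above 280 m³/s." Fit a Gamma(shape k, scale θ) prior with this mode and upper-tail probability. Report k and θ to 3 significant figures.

k ≈ 10.1, θ ≈ 17.7

Gamma(k,θ) with k>1 has mode (k−1)θ, so θ = 161/(k−1).
Need P(X < 280) = 0.95 with θ tied to k this way. Start at k = 2, θ = 161: P(X<280) ≈ 0.519.
Too low — raise k to concentrate. Iterating converges to k ≈ 10.1.
Then θ = 161/(10.1−1) ≈ 17.7.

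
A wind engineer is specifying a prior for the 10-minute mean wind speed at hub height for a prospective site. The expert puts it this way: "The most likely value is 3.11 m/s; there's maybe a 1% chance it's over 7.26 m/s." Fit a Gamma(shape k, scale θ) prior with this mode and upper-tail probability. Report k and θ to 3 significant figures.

Gamma(k,θ) with k>1 has mode (k−1)θ, so θ = 3.11/(k−1).
Need P(X < 7.26) = 0.99 with θ tied to k this way. Start at k = 2, θ = 3.11: P(X<7.26) ≈ 0.677.
Too low — raise k to concentrate. Iterating converges to k ≈ 7.63.
Then θ = 3.11/(7.63−1) ≈ 0.469.

k ≈ 7.63, θ ≈ 0.469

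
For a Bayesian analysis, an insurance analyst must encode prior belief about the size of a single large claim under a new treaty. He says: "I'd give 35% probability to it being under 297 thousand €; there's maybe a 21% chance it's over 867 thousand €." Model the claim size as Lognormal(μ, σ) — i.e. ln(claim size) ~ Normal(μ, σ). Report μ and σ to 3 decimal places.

μ ≈ 6.040, σ ≈ 0.899

If T ~ Lognormal(μ,σ) then ln T ~ Normal(μ,σ), so the p-quantile of ln T is μ + z_p·σ.
ln(297) = 5.694 and ln(867) = 6.765; z_{0.35} = -0.3853, z_{0.79} = 0.8064.
σ = (6.765 − 5.694)/(0.8064 − (-0.3853)) = 0.899.
μ = 5.694 − (-0.3853)·0.899 = 6.040.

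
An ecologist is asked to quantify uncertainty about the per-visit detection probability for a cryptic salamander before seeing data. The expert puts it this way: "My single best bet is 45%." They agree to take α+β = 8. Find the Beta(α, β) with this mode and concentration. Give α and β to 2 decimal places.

For α,β > 1 the Beta mode is (α−1)/(α+β−2). With α+β = 8, the mode is (α−1)/6.
Set (α−1)/6 = 0.45 → α = 1 + 0.45·6 = 3.70.
β = 8 − α = 4.30.

α = 3.70, β = 4.30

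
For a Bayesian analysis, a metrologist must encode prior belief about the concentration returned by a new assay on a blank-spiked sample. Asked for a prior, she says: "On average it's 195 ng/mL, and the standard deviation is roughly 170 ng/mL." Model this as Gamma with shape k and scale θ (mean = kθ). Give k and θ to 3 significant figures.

k ≈ 1.32, θ ≈ 148

For Gamma(k, scale θ): mean = kθ, variance = kθ², so CV = 1/√k.
CV = SD/mean = 170/195 = 0.8718, hence k = 1/CV² = 1.32.
Then θ = mean/k = 195/1.32 = 148.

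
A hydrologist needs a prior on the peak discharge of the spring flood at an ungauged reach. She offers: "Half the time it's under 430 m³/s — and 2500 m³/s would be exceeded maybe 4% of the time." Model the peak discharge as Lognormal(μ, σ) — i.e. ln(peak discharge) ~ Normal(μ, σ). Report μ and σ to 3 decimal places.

μ ≈ 6.064, σ ≈ 1.005

If T ~ Lognormal(μ,σ) then ln T ~ Normal(μ,σ), so the p-quantile of ln T is μ + z_p·σ.
ln(430) = 6.064 and ln(2500) = 7.824; z_{0.5} = 0, z_{0.96} = 1.751.
σ = (7.824 − 6.064)/(1.751 − (0)) = 1.005.
μ = 6.064 − (0)·1.005 = 6.064.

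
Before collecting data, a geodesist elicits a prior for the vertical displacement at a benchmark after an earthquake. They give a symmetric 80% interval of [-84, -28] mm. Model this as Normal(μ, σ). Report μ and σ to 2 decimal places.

μ = -56.00, σ = 21.85

A symmetric 80% interval runs μ ± z·σ with z = 1.282.
Half-width = 28, so σ = 28/1.282 = 21.85.
μ is the interval midpoint, -56.00.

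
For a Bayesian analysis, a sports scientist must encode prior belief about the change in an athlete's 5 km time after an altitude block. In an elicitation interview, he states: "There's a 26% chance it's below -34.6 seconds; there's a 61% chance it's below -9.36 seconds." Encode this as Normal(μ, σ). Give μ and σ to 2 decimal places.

μ = -17.00, σ = 27.36

For Normal(μ,σ), the p-quantile is μ + z_p·σ. Here z_{0.26} = -0.6433, z_{0.61} = 0.2793.
So -34.6 = μ − 0.6433σ and -9.36 = μ + 0.2793σ.
Subtracting: σ = (-9.36 − -34.6)/(0.2793 − (-0.6433)) = 27.36.
Then μ = -34.6 − (-0.6433)·27.36 = -17.00.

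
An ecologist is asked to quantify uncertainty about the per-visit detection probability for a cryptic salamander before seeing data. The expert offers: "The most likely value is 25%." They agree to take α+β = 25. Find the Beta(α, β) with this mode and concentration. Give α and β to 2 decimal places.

α = 6.75, β = 18.25

For α,β > 1 the Beta mode is (α−1)/(α+β−2). With α+β = 25, the mode is (α−1)/23.
Set (α−1)/23 = 0.25 → α = 1 + 0.25·23 = 6.75.
β = 25 − α = 18.25.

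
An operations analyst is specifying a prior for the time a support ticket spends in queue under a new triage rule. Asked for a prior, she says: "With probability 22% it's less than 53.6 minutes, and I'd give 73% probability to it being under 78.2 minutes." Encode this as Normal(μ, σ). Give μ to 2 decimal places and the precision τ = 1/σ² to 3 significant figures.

μ = 67.32, τ = 0.00317

The p-quantile of Normal(μ,σ) is μ + z_p·σ, with z_{0.22} = -0.7722 and z_{0.73} = 0.6128.
Eliminate σ: μ = (z₂·x₁ − z₁·x₂)/(z₂ − z₁) = (0.6128·53.6 − (-0.7722)·78.2)/1.385 = 67.32.
Then σ = (x₂ − x₁)/(z₂ − z₁) = (78.2 − 53.6)/1.385 = 17.76.
Precision τ = 1/σ² = 1/17.76² = 0.00317.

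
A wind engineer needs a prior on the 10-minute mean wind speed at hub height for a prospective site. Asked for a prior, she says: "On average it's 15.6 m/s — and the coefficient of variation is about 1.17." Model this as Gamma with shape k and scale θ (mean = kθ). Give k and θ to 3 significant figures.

k ≈ 0.731, θ ≈ 21.4

For Gamma(k, scale θ): mean = kθ, variance = kθ², so CV = 1/√k.
CV = 1.17, hence k = 1/CV² = 0.731.
Then θ = mean/k = 15.6/0.731 = 21.4.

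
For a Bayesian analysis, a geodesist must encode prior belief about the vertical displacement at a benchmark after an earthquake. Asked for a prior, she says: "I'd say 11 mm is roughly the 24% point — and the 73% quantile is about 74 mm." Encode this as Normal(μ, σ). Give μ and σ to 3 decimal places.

The p-quantile of Normal(μ,σ) is μ + z_p·σ, with z_{0.24} = -0.7063 and z_{0.73} = 0.6128.
Eliminate σ: μ = (z₂·x₁ − z₁·x₂)/(z₂ − z₁) = (0.6128·11 − (-0.7063)·74)/1.319 = 44.732.
Then σ = (x₂ − x₁)/(z₂ − z₁) = (74 − 11)/1.319 = 47.759.

μ = 44.732, σ = 47.759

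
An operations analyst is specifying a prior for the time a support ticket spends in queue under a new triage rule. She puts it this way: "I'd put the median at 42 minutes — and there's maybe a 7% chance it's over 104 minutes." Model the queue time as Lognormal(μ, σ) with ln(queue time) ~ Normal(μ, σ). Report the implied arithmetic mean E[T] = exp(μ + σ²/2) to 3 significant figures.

If T ~ Lognormal(μ,σ) then ln T ~ Normal(μ,σ), so the p-quantile of ln T is μ + z_p·σ.
ln(42) = 3.738 and ln(104) = 4.644; z_{0.5} = 0, z_{0.93} = 1.476.
σ = (4.644 − 3.738)/(1.476 − (0)) = 0.614.
μ = 3.738 − (0)·0.614 = 3.738.
E[T] = exp(μ + σ²/2) = exp(3.738 + 0.1887) = 50.7 minutes.

E[T] ≈ 50.7 minutes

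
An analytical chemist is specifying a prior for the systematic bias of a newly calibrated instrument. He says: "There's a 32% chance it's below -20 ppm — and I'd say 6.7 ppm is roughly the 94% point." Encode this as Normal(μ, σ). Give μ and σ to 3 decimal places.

For Normal(μ,σ), the p-quantile is μ + z_p·σ. Here z_{0.32} = -0.4677, z_{0.94} = 1.555.
So -20 = μ − 0.4677σ and 6.7 = μ + 1.555σ.
Subtracting: σ = (6.7 − -20)/(1.555 − (-0.4677)) = 13.202.
Then μ = -20 − (-0.4677)·13.202 = -13.826.

μ = -13.826, σ = 13.202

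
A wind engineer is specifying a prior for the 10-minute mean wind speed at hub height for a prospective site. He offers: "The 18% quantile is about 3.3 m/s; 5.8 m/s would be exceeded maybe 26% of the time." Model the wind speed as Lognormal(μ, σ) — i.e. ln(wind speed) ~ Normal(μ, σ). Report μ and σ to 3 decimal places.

If T ~ Lognormal(μ,σ) then ln T ~ Normal(μ,σ), so the p-quantile of ln T is μ + z_p·σ.
ln(3.3) = 1.194 and ln(5.8) = 1.758; z_{0.18} = -0.9154, z_{0.74} = 0.6433.
σ = (1.758 − 1.194)/(0.6433 − (-0.9154)) = 0.362.
μ = 1.194 − (-0.9154)·0.362 = 1.525.

μ ≈ 1.525, σ ≈ 0.362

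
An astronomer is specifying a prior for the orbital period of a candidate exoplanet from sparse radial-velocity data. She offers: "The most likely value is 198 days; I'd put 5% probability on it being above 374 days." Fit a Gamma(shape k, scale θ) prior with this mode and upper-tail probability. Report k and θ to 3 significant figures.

Gamma(k,θ) with k>1 has mode (k−1)θ, so θ = 198/(k−1).
Need P(X < 374) = 0.95 with θ tied to k this way. Start at k = 2, θ = 198: P(X<374) ≈ 0.563.
Too low — raise k to concentrate. Iterating converges to k ≈ 7.87.
Then θ = 198/(7.87−1) ≈ 28.8.

k ≈ 7.87, θ ≈ 28.8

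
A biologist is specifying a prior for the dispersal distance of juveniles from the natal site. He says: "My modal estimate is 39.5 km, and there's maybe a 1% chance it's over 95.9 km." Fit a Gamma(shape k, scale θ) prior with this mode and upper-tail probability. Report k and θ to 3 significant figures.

k ≈ 7, θ ≈ 6.58

Gamma(k,θ) with k>1 has mode (k−1)θ, so θ = 39.5/(k−1).
Need P(X < 95.9) = 0.99 with θ tied to k this way. Start at k = 2, θ = 39.5: P(X<95.9) ≈ 0.698.
Too low — raise k to concentrate. Iterating converges to k ≈ 7.
Then θ = 39.5/(7−1) ≈ 6.58.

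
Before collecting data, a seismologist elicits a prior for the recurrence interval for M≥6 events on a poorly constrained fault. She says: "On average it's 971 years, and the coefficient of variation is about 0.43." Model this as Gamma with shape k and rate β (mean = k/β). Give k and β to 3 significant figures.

k ≈ 5.41, β ≈ 0.00557

For Gamma(k, rate β): mean = k/β, variance = k/β², so CV = 1/√k.
CV = 0.43, hence k = 1/CV² = 5.41.
Then β = k/mean = 5.41/971 = 0.00557.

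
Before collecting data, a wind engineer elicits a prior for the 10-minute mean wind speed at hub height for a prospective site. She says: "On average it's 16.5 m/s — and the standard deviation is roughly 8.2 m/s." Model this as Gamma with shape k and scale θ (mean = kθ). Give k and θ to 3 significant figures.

For Gamma(k, scale θ): mean = kθ, variance = kθ², so CV = 1/√k.
CV = SD/mean = 8.2/16.5 = 0.497, hence k = 1/CV² = 4.05.
Then θ = mean/k = 16.5/4.05 = 4.08.

k ≈ 4.05, θ ≈ 4.08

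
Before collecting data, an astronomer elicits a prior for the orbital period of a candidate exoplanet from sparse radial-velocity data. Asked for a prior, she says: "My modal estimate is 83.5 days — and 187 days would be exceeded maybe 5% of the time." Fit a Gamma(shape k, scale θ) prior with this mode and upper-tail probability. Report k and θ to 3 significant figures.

k ≈ 5.23, θ ≈ 19.8

Gamma(k,θ) with k>1 has mode (k−1)θ, so θ = 83.5/(k−1).
Need P(X < 187) = 0.95 with θ tied to k this way. Start at k = 2, θ = 83.5: P(X<187) ≈ 0.655.
Too low — raise k to concentrate. Iterating converges to k ≈ 5.23.
Then θ = 83.5/(5.23−1) ≈ 19.8.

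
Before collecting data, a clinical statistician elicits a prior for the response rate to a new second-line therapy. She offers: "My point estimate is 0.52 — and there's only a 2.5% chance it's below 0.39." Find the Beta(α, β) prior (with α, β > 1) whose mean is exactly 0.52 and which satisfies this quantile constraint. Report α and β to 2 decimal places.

With mean 0.52 fixed, write α = 0.52s, β = 0.48s where s = α+β.
Need P(θ < 0.39) = 0.025 under Beta(0.52s, 0.48s). Normal approximation: (q−m)/√(m(1−m)/s) ≈ z_{0.025} = -1.96, so s ≈ 0.52·0.48·(-1.96)²/(0.39−0.52)² = 56.7.
At s = 56.7: P(θ<0.39) ≈ 0.024. Adjusting to match 0.025 gives s ≈ 55.88.
So α = 0.52·55.88 ≈ 29.06, β = 0.48·55.88 ≈ 26.82.

α ≈ 29.06, β ≈ 26.82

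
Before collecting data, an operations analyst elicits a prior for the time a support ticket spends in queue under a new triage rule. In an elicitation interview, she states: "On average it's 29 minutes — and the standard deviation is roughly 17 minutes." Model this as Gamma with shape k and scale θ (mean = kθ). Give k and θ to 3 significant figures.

For Gamma(k, scale θ): mean = kθ, variance = kθ², so CV = 1/√k.
CV = SD/mean = 17/29 = 0.5862, hence k = 1/CV² = 2.91.
Then θ = mean/k = 29/2.91 = 9.97.

k ≈ 2.91, θ ≈ 9.97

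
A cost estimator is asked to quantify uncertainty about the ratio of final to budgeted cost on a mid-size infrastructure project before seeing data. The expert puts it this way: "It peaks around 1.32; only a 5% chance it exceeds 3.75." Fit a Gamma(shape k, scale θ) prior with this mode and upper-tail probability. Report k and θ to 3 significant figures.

k ≈ 3.45, θ ≈ 0.539

Gamma(k,θ) with k>1 has mode (k−1)θ, so θ = 1.32/(k−1).
Need P(X < 3.75) = 0.95 with θ tied to k this way. Start at k = 2, θ = 1.32: P(X<3.75) ≈ 0.776.
Too low — raise k to concentrate. Iterating converges to k ≈ 3.45.
Then θ = 1.32/(3.45−1) ≈ 0.539.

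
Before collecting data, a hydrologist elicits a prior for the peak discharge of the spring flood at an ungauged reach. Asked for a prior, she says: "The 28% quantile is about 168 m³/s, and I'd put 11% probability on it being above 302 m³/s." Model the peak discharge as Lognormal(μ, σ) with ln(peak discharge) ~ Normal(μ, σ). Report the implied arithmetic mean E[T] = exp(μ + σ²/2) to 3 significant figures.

E[T] ≈ 214 m³/s

If T ~ Lognormal(μ,σ) then ln T ~ Normal(μ,σ), so the p-quantile of ln T is μ + z_p·σ.
ln(168) = 5.124 and ln(302) = 5.71; z_{0.28} = -0.5828, z_{0.89} = 1.227.
σ = (5.71 − 5.124)/(1.227 − (-0.5828)) = 0.324.
μ = 5.124 − (-0.5828)·0.324 = 5.313.
E[T] = exp(μ + σ²/2) = exp(5.313 + 0.0525) = 214 m³/s.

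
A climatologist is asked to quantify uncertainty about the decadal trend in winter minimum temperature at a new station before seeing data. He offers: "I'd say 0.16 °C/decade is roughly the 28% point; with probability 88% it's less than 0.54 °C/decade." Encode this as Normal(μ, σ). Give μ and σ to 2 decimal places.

μ = 0.29, σ = 0.22

The p-quantile of Normal(μ,σ) is μ + z_p·σ, with z_{0.28} = -0.5828 and z_{0.88} = 1.175.
Eliminate σ: μ = (z₂·x₁ − z₁·x₂)/(z₂ − z₁) = (1.175·0.16 − (-0.5828)·0.54)/1.758 = 0.29.
Then σ = (x₂ − x₁)/(z₂ − z₁) = (0.54 − 0.16)/1.758 = 0.22.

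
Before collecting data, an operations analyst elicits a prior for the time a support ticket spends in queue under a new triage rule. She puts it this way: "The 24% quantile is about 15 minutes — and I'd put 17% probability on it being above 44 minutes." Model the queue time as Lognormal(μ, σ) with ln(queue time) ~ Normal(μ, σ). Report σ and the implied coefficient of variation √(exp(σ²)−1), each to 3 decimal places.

If T ~ Lognormal(μ,σ) then ln T ~ Normal(μ,σ), so the p-quantile of ln T is μ + z_p·σ.
ln(15) = 2.708 and ln(44) = 3.784; z_{0.24} = -0.7063, z_{0.83} = 0.9542.
σ = (3.784 − 2.708)/(0.9542 − (-0.7063)) = 0.648.
μ = 2.708 − (-0.7063)·0.648 = 3.166.
CV = √(exp(σ²)−1) = √(exp(0.4200)−1) = 0.722.

σ ≈ 0.648, CV ≈ 0.722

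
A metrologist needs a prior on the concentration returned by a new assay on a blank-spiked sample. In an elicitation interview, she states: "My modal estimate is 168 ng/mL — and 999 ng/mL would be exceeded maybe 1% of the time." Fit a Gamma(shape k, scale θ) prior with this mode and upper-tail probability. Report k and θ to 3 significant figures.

k ≈ 2.17, θ ≈ 144

Gamma(k,θ) with k>1 has mode (k−1)θ, so θ = 168/(k−1).
Need P(X < 999) = 0.99 with θ tied to k this way. Start at k = 2, θ = 168: P(X<999) ≈ 0.982.
Too low — raise k to concentrate. Iterating converges to k ≈ 2.17.
Then θ = 168/(2.17−1) ≈ 144.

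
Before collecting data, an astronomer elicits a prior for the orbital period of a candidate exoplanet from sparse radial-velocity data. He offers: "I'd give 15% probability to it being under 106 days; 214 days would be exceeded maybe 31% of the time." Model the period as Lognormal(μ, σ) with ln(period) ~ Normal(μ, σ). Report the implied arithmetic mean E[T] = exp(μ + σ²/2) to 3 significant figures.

E[T] ≈ 189 days

If T ~ Lognormal(μ,σ) then ln T ~ Normal(μ,σ), so the p-quantile of ln T is μ + z_p·σ.
ln(106) = 4.663 and ln(214) = 5.366; z_{0.15} = -1.036, z_{0.69} = 0.4959.
σ = (5.366 − 4.663)/(0.4959 − (-1.036)) = 0.458.
μ = 4.663 − (-1.036)·0.458 = 5.139.
E[T] = exp(μ + σ²/2) = exp(5.139 + 0.1051) = 189 days.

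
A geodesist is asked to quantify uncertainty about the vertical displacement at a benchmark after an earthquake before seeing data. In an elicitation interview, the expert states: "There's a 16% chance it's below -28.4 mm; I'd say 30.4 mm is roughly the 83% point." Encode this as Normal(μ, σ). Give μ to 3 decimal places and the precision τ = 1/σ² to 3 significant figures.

For Normal(μ,σ), the p-quantile is μ + z_p·σ. Here z_{0.16} = -0.9945, z_{0.83} = 0.9542.
So -28.4 = μ − 0.9945σ and 30.4 = μ + 0.9542σ.
Subtracting: σ = (30.4 − -28.4)/(0.9542 − (-0.9945)) = 30.175.
Then μ = -28.4 − (-0.9945)·30.175 = 1.608.
Precision τ = 1/σ² = 1/30.18² = 0.0011.

μ = 1.608, τ = 0.0011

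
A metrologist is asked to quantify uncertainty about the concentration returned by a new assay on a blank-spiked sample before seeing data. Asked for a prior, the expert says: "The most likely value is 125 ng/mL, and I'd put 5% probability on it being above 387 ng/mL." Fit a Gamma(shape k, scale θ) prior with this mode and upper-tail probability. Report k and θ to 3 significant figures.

k ≈ 3.06, θ ≈ 60.5

Gamma(k,θ) with k>1 has mode (k−1)θ, so θ = 125/(k−1).
Need P(X < 387) = 0.95 with θ tied to k this way. Start at k = 2, θ = 125: P(X<387) ≈ 0.815.
Too low — raise k to concentrate. Iterating converges to k ≈ 3.06.
Then θ = 125/(3.06−1) ≈ 60.5.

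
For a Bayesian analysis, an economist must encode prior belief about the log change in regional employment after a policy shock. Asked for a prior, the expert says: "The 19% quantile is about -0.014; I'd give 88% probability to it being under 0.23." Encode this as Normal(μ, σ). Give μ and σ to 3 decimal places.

For Normal(μ,σ), the p-quantile is μ + z_p·σ. Here z_{0.19} = -0.8779, z_{0.88} = 1.175.
So -0.014 = μ − 0.8779σ and 0.23 = μ + 1.175σ.
Subtracting: σ = (0.23 − -0.014)/(1.175 − (-0.8779)) = 0.119.
Then μ = -0.014 − (-0.8779)·0.119 = 0.090.

μ = 0.090, σ = 0.119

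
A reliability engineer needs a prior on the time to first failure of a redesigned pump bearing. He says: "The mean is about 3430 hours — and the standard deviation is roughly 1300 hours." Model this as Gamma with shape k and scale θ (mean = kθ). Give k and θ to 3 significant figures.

For Gamma(k, scale θ): mean = kθ, variance = kθ², so CV = 1/√k.
CV = SD/mean = 1300/3430 = 0.379, hence k = 1/CV² = 6.96.
Then θ = mean/k = 3430/6.96 = 493.

k ≈ 6.96, θ ≈ 493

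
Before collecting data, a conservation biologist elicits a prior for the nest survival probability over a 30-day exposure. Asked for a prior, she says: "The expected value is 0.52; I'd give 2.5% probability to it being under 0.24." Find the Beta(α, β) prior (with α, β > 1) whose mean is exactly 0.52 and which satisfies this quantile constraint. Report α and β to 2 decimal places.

With mean 0.52 fixed, write α = 0.52s, β = 0.48s where s = α+β.
Need P(θ < 0.24) = 0.025 under Beta(0.52s, 0.48s). Normal approximation: (q−m)/√(m(1−m)/s) ≈ z_{0.025} = -1.96, so s ≈ 0.52·0.48·(-1.96)²/(0.24−0.52)² = 12.2.
At s = 12.2: P(θ<0.24) ≈ 0.019. Adjusting to match 0.025 gives s ≈ 10.97.
So α = 0.52·10.97 ≈ 5.70, β = 0.48·10.97 ≈ 5.27.

α ≈ 5.70, β ≈ 5.27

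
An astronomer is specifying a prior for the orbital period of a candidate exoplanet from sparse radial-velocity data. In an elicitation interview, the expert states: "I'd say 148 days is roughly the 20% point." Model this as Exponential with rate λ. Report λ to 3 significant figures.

P(T < 148.0) = 1 − e^(−λ·148.0) = 0.2, so λ = −ln(1−0.2)/148.0 = −ln(0.8)/148.0 = 0.00151.

λ ≈ 0.00151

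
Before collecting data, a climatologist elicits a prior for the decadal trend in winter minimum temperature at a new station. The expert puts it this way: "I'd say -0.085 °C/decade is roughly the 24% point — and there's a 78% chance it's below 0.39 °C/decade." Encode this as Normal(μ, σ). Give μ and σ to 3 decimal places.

μ = 0.142, σ = 0.321

For Normal(μ,σ), the p-quantile is μ + z_p·σ. Here z_{0.24} = -0.7063, z_{0.78} = 0.7722.
So -0.085 = μ − 0.7063σ and 0.39 = μ + 0.7722σ.
Subtracting: σ = (0.39 − -0.085)/(0.7722 − (-0.7063)) = 0.321.
Then μ = -0.085 − (-0.7063)·0.321 = 0.142.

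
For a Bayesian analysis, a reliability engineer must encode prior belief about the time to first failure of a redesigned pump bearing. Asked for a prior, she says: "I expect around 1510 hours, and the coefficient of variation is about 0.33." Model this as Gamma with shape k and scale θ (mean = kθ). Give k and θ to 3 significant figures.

k ≈ 9.18, θ ≈ 164

For Gamma(k, scale θ): mean = kθ, variance = kθ², so CV = 1/√k.
CV = 0.33, hence k = 1/CV² = 9.18.
Then θ = mean/k = 1510/9.18 = 164.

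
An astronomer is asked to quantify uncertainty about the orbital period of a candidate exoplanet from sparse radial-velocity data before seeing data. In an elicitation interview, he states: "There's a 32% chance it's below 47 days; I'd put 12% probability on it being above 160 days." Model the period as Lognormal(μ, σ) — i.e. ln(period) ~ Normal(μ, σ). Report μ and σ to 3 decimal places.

μ ≈ 4.199, σ ≈ 0.746

If T ~ Lognormal(μ,σ) then ln T ~ Normal(μ,σ), so the p-quantile of ln T is μ + z_p·σ.
ln(47) = 3.85 and ln(160) = 5.075; z_{0.32} = -0.4677, z_{0.88} = 1.175.
σ = (5.075 − 3.85)/(1.175 − (-0.4677)) = 0.746.
μ = 3.85 − (-0.4677)·0.746 = 4.199.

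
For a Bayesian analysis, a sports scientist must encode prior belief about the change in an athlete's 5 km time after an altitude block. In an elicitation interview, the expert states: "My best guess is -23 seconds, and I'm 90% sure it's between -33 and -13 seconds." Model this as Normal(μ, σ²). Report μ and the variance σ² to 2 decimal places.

A symmetric 90% interval runs μ ± z·σ with z = 1.645.
Half-width = 10, so σ = 10/1.645 = 6.080 and σ² = 36.96.
μ is the stated best guess, -23.00.

μ = -23.00, σ² = 36.96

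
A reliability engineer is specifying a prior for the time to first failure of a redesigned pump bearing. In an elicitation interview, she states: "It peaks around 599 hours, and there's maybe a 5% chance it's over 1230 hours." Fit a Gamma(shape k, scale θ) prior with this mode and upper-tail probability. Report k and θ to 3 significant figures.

k ≈ 6.34, θ ≈ 112

Gamma(k,θ) with k>1 has mode (k−1)θ, so θ = 599/(k−1).
Need P(X < 1230) = 0.95 with θ tied to k this way. Start at k = 2, θ = 599: P(X<1230) ≈ 0.608.
Too low — raise k to concentrate. Iterating converges to k ≈ 6.34.
Then θ = 599/(6.34−1) ≈ 112.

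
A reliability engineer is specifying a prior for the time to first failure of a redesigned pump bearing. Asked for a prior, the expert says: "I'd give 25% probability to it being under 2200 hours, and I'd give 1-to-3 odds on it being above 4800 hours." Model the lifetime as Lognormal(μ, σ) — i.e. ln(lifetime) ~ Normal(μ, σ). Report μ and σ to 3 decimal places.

If T ~ Lognormal(μ,σ) then ln T ~ Normal(μ,σ), so the p-quantile of ln T is μ + z_p·σ.
ln(2200) = 7.696 and ln(4800) = 8.476; z_{0.25} = -0.6745, z_{0.75} = 0.6745.
σ = (8.476 − 7.696)/(0.6745 − (-0.6745)) = 0.578.
μ = 7.696 − (-0.6745)·0.578 = 8.086.

μ ≈ 8.086, σ ≈ 0.578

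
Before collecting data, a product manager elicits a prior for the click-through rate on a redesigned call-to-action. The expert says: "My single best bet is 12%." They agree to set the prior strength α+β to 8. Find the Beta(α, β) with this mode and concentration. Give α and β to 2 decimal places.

α = 1.72, β = 6.28

For α,β > 1 the Beta mode is (α−1)/(α+β−2). With α+β = 8, the mode is (α−1)/6.
Set (α−1)/6 = 0.12 → α = 1 + 0.12·6 = 1.72.
β = 8 − α = 6.28.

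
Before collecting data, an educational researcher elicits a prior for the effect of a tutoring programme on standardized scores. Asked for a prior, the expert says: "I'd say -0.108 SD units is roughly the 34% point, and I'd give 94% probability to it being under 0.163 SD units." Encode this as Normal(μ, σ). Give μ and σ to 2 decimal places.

For Normal(μ,σ), the p-quantile is μ + z_p·σ. Here z_{0.34} = -0.4125, z_{0.94} = 1.555.
So -0.108 = μ − 0.4125σ and 0.163 = μ + 1.555σ.
Subtracting: σ = (0.163 − -0.108)/(1.555 − (-0.4125)) = 0.14.
Then μ = -0.108 − (-0.4125)·0.14 = -0.05.

μ = -0.05, σ = 0.14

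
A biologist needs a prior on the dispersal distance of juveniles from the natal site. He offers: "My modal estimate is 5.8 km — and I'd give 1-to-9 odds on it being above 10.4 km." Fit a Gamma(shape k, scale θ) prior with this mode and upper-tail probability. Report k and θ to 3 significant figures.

k ≈ 6.58, θ ≈ 1.04

Gamma(k,θ) with k>1 has mode (k−1)θ, so θ = 5.8/(k−1).
Need P(X < 10.4) = 0.9 with θ tied to k this way. Start at k = 2, θ = 5.8: P(X<10.4) ≈ 0.535.
Too low — raise k to concentrate. Iterating converges to k ≈ 6.58.
Then θ = 5.8/(6.58−1) ≈ 1.04.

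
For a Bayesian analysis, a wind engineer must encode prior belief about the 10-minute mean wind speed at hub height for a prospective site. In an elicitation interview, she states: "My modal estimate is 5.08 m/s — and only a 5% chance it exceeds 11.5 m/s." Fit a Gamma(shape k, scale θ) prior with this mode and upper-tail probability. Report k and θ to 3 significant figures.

Gamma(k,θ) with k>1 has mode (k−1)θ, so θ = 5.08/(k−1).
Need P(X < 11.5) = 0.95 with θ tied to k this way. Start at k = 2, θ = 5.08: P(X<11.5) ≈ 0.661.
Too low — raise k to concentrate. Iterating converges to k ≈ 5.11.
Then θ = 5.08/(5.11−1) ≈ 1.24.

k ≈ 5.11, θ ≈ 1.24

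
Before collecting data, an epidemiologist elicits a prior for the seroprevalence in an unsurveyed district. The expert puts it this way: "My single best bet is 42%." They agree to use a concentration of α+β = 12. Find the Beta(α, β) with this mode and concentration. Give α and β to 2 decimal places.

α = 5.20, β = 6.80

For α,β > 1 the Beta mode is (α−1)/(α+β−2). With α+β = 12, the mode is (α−1)/10.
Set (α−1)/10 = 0.42 → α = 1 + 0.42·10 = 5.20.
β = 12 − α = 6.80.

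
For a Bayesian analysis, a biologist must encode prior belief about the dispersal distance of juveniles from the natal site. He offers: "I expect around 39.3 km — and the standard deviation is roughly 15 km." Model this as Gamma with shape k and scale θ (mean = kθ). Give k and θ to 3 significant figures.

For Gamma(k, scale θ): mean = kθ, variance = kθ², so CV = 1/√k.
CV = SD/mean = 15/39.3 = 0.3817, hence k = 1/CV² = 6.86.
Then θ = mean/k = 39.3/6.86 = 5.73.

k ≈ 6.86, θ ≈ 5.73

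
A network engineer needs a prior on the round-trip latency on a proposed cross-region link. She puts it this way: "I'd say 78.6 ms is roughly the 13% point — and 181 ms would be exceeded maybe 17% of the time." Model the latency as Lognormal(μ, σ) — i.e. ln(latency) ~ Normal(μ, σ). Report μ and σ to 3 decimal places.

μ ≈ 4.816, σ ≈ 0.401

If T ~ Lognormal(μ,σ) then ln T ~ Normal(μ,σ), so the p-quantile of ln T is μ + z_p·σ.
ln(78.6) = 4.364 and ln(181) = 5.198; z_{0.13} = -1.126, z_{0.83} = 0.9542.
σ = (5.198 − 4.364)/(0.9542 − (-1.126)) = 0.401.
μ = 4.364 − (-1.126)·0.401 = 4.816.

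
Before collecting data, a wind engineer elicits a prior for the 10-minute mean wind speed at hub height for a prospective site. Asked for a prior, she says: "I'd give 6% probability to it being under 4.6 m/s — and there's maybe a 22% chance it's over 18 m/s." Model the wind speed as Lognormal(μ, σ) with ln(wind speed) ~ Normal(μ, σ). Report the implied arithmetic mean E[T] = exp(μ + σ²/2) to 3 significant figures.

E[T] ≈ 13.6 m/s

If T ~ Lognormal(μ,σ) then ln T ~ Normal(μ,σ), so the p-quantile of ln T is μ + z_p·σ.
ln(4.6) = 1.526 and ln(18) = 2.89; z_{0.06} = -1.555, z_{0.78} = 0.7722.
σ = (2.89 − 1.526)/(0.7722 − (-1.555)) = 0.586.
μ = 1.526 − (-1.555)·0.586 = 2.438.
E[T] = exp(μ + σ²/2) = exp(2.438 + 0.1719) = 13.6 m/s.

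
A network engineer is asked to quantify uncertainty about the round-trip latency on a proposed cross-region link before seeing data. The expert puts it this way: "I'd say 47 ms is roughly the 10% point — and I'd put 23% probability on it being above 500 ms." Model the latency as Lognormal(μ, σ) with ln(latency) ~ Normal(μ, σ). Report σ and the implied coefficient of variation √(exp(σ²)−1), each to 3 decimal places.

σ ≈ 1.170, CV ≈ 1.713

If T ~ Lognormal(μ,σ) then ln T ~ Normal(μ,σ), so the p-quantile of ln T is μ + z_p·σ.
ln(47) = 3.85 and ln(500) = 6.215; z_{0.1} = -1.282, z_{0.77} = 0.7388.
σ = (6.215 − 3.85)/(0.7388 − (-1.282)) = 1.170.
μ = 3.85 − (-1.282)·1.170 = 5.350.
CV = √(exp(σ²)−1) = √(exp(1.3696)−1) = 1.713.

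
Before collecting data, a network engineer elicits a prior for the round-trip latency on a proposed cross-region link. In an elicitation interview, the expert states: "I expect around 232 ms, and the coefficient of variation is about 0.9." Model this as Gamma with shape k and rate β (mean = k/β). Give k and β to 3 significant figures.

For Gamma(k, rate β): mean = k/β, variance = k/β², so CV = 1/√k.
CV = 0.9, hence k = 1/CV² = 1.23.
Then β = k/mean = 1.23/232 = 0.00532.

k ≈ 1.23, β ≈ 0.00532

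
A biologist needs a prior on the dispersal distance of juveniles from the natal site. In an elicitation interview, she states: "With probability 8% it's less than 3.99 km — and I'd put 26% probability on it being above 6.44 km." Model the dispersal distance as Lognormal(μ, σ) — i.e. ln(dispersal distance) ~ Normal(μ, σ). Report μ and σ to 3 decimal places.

If T ~ Lognormal(μ,σ) then ln T ~ Normal(μ,σ), so the p-quantile of ln T is μ + z_p·σ.
ln(3.99) = 1.384 and ln(6.44) = 1.863; z_{0.08} = -1.405, z_{0.74} = 0.6433.
σ = (1.863 − 1.384)/(0.6433 − (-1.405)) = 0.234.
μ = 1.384 − (-1.405)·0.234 = 1.712.

μ ≈ 1.712, σ ≈ 0.234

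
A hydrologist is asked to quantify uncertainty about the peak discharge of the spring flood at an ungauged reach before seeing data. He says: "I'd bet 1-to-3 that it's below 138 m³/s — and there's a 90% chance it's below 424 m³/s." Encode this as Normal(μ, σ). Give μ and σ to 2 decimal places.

For Normal(μ,σ), the p-quantile is μ + z_p·σ. Here z_{0.25} = -0.6745, z_{0.9} = 1.282.
So 138 = μ − 0.6745σ and 424 = μ + 1.282σ.
Subtracting: σ = (424 − 138)/(1.282 − (-0.6745)) = 146.21.
Then μ = 138 − (-0.6745)·146.21 = 236.62.

μ = 236.62, σ = 146.21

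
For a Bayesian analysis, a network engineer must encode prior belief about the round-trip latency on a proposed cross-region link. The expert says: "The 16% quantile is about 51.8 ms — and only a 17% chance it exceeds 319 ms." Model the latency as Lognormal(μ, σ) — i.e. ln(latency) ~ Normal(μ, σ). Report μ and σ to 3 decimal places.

μ ≈ 4.875, σ ≈ 0.933

If T ~ Lognormal(μ,σ) then ln T ~ Normal(μ,σ), so the p-quantile of ln T is μ + z_p·σ.
ln(51.8) = 3.947 and ln(319) = 5.765; z_{0.16} = -0.9945, z_{0.83} = 0.9542.
σ = (5.765 − 3.947)/(0.9542 − (-0.9945)) = 0.933.
μ = 3.947 − (-0.9945)·0.933 = 4.875.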